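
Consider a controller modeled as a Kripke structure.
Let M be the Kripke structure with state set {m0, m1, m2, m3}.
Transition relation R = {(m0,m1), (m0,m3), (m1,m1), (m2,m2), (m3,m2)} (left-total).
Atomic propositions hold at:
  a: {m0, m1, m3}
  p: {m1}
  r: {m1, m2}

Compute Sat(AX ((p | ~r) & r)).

Sat(~r) = {m0, m3}
Sat(p | ~r) = {m0, m1, m3}
Sat((p | ~r) & r) = {m1}
Sat(AX ((p | ~r) & r)) = {s : every successor in {m1}} = {m1}

{m1}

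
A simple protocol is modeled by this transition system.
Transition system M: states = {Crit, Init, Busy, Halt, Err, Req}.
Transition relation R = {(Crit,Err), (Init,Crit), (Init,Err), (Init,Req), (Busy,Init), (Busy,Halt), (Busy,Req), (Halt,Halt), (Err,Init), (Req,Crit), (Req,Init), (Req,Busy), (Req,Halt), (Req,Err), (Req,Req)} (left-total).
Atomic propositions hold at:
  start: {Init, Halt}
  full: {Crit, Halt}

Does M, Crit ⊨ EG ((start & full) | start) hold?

No

Sat(start & full) = {Halt}
Sat((start & full) | start) = {Init, Halt}
EG ((start & full) | start): greatest fixpoint, start Z0 = {Init, Halt}, keep only states in Sat with some successor in Z. Z1 = {Halt}; fixed.
Sat(EG ((start & full) | start)) = {Halt}
Crit ∉ Sat(EG ((start & full) | start)) = {Halt}, so the formula does not hold at Crit.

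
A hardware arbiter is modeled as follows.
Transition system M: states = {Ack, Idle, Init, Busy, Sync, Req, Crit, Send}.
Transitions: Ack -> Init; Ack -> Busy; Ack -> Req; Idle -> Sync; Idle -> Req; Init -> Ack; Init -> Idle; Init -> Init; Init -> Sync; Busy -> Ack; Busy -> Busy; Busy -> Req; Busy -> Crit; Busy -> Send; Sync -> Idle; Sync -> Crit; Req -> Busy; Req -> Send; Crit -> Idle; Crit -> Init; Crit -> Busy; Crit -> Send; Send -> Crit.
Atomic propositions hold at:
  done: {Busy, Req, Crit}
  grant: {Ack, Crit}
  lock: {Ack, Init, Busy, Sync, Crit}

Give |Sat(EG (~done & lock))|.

Sat(~done) = {Ack, Idle, Init, Sync, Send}
Sat(~done & lock) = {Ack, Init, Sync}
EG (~done & lock): greatest fixpoint, start Z0 = {Ack, Init, Sync}, keep only states in Sat with some successor in Z. Z1 = {Ack, Init}; fixed.
Sat(EG (~done & lock)) = {Ack, Init}
|Sat(EG (~done & lock))| = |{Ack, Init}| = 2.

2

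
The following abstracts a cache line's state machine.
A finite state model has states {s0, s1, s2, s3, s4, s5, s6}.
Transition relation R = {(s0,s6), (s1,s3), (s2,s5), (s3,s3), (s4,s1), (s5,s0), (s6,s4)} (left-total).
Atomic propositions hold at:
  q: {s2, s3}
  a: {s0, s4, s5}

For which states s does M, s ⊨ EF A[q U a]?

{s0, s2, s4, s5, s6}

A[q U a]: least fixpoint, start Z0 = Sat(a) = {s0, s4, s5}, add states in Sat(q) with every successor in Z. Z1 = {s0, s2, s4, s5}; fixed.
Sat(A[q U a]) = {s0, s2, s4, s5}
EF A[q U a]: least fixpoint, start Z0 = {s0, s2, s4, s5}, add states with some successor in Z. Z1 = {s0, s2, s4, s5, s6}; fixed.
Sat(EF A[q U a]) = {s0, s2, s4, s5, s6}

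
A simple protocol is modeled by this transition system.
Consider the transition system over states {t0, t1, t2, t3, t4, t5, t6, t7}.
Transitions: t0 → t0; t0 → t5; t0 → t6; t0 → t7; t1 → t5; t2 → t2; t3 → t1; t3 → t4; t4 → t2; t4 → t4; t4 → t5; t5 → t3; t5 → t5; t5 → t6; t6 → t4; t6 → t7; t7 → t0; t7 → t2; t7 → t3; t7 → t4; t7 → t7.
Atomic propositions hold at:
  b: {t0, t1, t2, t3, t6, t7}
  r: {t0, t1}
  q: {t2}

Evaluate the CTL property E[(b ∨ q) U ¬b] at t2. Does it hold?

Sat(b ∨ q) = {t0, t1, t2, t3, t6, t7}
Sat(¬b) = {t4, t5}
E[(b ∨ q) U ¬b]: least fixpoint, start Z0 = Sat(¬b) = {t4, t5}, add states in Sat(b ∨ q) with some successor in Z. Z1 = {t0, t1, t3, t4, t5, t6, t7}; fixed.
Sat(E[(b ∨ q) U ¬b]) = {t0, t1, t3, t4, t5, t6, t7}
t2 ∉ Sat(E[(b ∨ q) U ¬b]) = {t0, t1, t3, t4, t5, t6, t7}, so the formula does not hold at t2.

No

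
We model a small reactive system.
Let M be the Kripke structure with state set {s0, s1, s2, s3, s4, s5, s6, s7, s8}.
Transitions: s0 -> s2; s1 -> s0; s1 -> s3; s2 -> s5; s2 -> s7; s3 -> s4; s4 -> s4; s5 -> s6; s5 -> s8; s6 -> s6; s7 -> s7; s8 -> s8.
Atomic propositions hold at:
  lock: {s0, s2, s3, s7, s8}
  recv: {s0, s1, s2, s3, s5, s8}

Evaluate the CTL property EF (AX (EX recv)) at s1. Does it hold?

Sat(EX recv) = {s : some successor in {s0, s1, s2, s3, s5, s8}} = {s0, s1, s2, s5, s8}
Sat(AX (EX recv)) = {s : every successor in {s0, s1, s2, s5, s8}} = {s0, s8}
EF (AX (EX recv)): least fixpoint, start Z0 = {s0, s8}, add states with some successor in Z. Z1 = {s0, s1, s5, s8}; Z2 = {s0, s1, s2, s5, s8}; fixed.
Sat(EF (AX (EX recv))) = {s0, s1, s2, s5, s8}
s1 ∈ Sat(EF (AX (EX recv))) = {s0, s1, s2, s5, s8}, so the formula holds at s1.

Yes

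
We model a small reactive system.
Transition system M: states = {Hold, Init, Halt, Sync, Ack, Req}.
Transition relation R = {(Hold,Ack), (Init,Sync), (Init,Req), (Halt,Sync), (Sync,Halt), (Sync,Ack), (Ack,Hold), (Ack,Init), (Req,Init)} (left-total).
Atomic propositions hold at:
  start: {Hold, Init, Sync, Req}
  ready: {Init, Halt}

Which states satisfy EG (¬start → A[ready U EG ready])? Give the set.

{Init, Req}

Sat(¬start) = {Halt, Ack}
EG ready: greatest fixpoint, start Z0 = {Init, Halt}, keep only states in Sat with some successor in Z. Z1 = ∅; fixed.
Sat(EG ready) = ∅
A[ready U EG ready]: least fixpoint, start Z0 = Sat(EG ready) = ∅, add states in Sat(ready) with every successor in Z. Already a fixed point.
Sat(A[ready U EG ready]) = ∅
Sat(¬start → A[ready U EG ready]) = {Hold, Init, Sync, Req}
EG (¬start → A[ready U EG ready]): greatest fixpoint, start Z0 = {Hold, Init, Sync, Req}, keep only states in Sat with some successor in Z. Z1 = {Init, Req}; fixed.
Sat(EG (¬start → A[ready U EG ready])) = {Init, Req}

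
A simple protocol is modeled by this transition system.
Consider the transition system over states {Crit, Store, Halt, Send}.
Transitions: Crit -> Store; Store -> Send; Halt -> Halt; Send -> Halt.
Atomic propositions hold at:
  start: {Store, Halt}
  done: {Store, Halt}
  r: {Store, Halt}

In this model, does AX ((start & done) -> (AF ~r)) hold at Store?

Yes

Sat(start & done) = {Store, Halt}
Sat(~r) = {Crit, Send}
AF ~r: least fixpoint, start Z0 = {Crit, Send}, add states with every successor in Z. Z1 = {Crit, Store, Send}; fixed.
Sat(AF ~r) = {Crit, Store, Send}
Sat((start & done) -> (AF ~r)) = {Crit, Store, Send}
Sat(AX ((start & done) -> (AF ~r))) = {s : every successor in {Crit, Store, Send}} = {Crit, Store}
Store ∈ Sat(AX ((start & done) -> (AF ~r))) = {Crit, Store}, so the formula holds at Store.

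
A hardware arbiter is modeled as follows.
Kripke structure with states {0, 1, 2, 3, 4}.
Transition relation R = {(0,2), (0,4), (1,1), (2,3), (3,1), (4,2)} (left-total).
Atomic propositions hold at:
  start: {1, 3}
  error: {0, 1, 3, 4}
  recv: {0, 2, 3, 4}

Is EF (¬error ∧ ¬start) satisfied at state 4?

Yes

Sat(¬error) = {2}
Sat(¬start) = {0, 2, 4}
Sat(¬error ∧ ¬start) = {2}
EF (¬error ∧ ¬start): least fixpoint, start Z0 = {2}, add states with some successor in Z. Z1 = {0, 2, 4}; fixed.
Sat(EF (¬error ∧ ¬start)) = {0, 2, 4}
4 ∈ Sat(EF (¬error ∧ ¬start)) = {0, 2, 4}, so the formula holds at 4.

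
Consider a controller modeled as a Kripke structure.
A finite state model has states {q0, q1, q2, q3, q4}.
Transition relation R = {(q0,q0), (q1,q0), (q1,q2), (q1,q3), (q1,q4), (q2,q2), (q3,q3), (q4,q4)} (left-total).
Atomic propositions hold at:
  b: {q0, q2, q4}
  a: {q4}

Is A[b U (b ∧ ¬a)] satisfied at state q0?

Yes

Sat(¬a) = {q0, q1, q2, q3}
Sat(b ∧ ¬a) = {q0, q2}
A[b U (b ∧ ¬a)]: least fixpoint, start Z0 = Sat((b ∧ ¬a)) = {q0, q2}, add states in Sat(b) with every successor in Z. Already a fixed point.
Sat(A[b U (b ∧ ¬a)]) = {q0, q2}
q0 ∈ Sat(A[b U (b ∧ ¬a)]) = {q0, q2}, so the formula holds at q0.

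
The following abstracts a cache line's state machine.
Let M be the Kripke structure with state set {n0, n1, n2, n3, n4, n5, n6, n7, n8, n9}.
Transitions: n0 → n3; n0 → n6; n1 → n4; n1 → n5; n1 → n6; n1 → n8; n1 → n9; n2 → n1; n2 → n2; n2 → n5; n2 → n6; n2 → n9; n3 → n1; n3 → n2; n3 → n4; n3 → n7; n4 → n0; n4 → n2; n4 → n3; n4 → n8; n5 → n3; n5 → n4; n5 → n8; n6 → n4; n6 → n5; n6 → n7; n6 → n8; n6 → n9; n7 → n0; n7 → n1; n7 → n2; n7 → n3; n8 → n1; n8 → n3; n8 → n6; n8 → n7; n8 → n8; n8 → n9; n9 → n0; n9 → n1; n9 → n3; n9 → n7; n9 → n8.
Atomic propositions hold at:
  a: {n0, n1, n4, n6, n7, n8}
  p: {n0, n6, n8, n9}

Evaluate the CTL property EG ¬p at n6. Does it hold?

Sat(¬p) = {n1, n2, n3, n4, n5, n7}
EG ¬p: greatest fixpoint, start Z0 = {n1, n2, n3, n4, n5, n7}, keep only states in Sat with some successor in Z. Already a fixed point.
Sat(EG ¬p) = {n1, n2, n3, n4, n5, n7}
n6 ∉ Sat(EG ¬p) = {n1, n2, n3, n4, n5, n7}, so the formula does not hold at n6.

No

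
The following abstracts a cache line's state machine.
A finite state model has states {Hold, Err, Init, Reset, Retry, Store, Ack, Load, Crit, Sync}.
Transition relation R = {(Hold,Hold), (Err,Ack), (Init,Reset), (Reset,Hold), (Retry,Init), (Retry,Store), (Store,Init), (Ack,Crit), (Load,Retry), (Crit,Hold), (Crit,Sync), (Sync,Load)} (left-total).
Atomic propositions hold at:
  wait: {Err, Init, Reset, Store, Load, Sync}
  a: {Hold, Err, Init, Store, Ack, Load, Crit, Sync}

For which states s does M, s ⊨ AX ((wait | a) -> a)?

{Hold, Err, Reset, Retry, Store, Ack, Load, Crit, Sync}

Sat(wait | a) = {Hold, Err, Init, Reset, Store, Ack, Load, Crit, Sync}
Sat((wait | a) -> a) = {Hold, Err, Init, Retry, Store, Ack, Load, Crit, Sync}
Sat(AX ((wait | a) -> a)) = {s : every successor in {Hold, Err, Init, Retry, Store, Ack, Load, Crit, Sync}} = {Hold, Err, Reset, Retry, Store, Ack, Load, Crit, Sync}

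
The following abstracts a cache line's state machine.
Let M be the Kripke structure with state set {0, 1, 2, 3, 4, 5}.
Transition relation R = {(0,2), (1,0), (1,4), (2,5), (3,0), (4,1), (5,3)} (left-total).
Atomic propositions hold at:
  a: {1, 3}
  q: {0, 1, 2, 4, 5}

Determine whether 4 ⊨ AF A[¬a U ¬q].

No

Sat(¬a) = {0, 2, 4, 5}
Sat(¬q) = {3}
A[¬a U ¬q]: least fixpoint, start Z0 = Sat(¬q) = {3}, add states in Sat(¬a) with every successor in Z. Z1 = {3, 5}; Z2 = {2, 3, 5}; Z3 = {0, 2, 3, 5}; fixed.
Sat(A[¬a U ¬q]) = {0, 2, 3, 5}
AF A[¬a U ¬q]: least fixpoint, start Z0 = {0, 2, 3, 5}, add states with every successor in Z. Already a fixed point.
Sat(AF A[¬a U ¬q]) = {0, 2, 3, 5}
4 ∉ Sat(AF A[¬a U ¬q]) = {0, 2, 3, 5}, so the formula does not hold at 4.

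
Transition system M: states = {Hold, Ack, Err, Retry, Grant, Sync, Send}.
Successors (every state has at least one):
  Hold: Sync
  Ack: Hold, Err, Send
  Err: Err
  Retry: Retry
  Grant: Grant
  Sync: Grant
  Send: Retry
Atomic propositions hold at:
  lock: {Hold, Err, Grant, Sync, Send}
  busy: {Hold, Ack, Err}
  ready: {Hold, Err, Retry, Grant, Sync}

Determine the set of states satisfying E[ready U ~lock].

{Ack, Retry}

Sat(~lock) = {Ack, Retry}
E[ready U ~lock]: least fixpoint, start Z0 = Sat(~lock) = {Ack, Retry}, add states in Sat(ready) with some successor in Z. Already a fixed point.
Sat(E[ready U ~lock]) = {Ack, Retry}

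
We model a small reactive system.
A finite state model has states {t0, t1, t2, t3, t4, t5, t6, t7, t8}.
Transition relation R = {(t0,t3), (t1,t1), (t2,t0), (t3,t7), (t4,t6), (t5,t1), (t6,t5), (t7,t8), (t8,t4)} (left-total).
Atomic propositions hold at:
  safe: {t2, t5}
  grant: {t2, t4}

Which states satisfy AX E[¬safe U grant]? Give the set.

{t0, t2, t3, t7, t8}

Sat(¬safe) = {t0, t1, t3, t4, t6, t7, t8}
E[¬safe U grant]: least fixpoint, start Z0 = Sat(grant) = {t2, t4}, add states in Sat(¬safe) with some successor in Z. Z1 = {t2, t4, t8}; Z2 = {t2, t4, t7, t8}; Z3 = {t2, t3, t4, t7, t8}; Z4 = {t0, t2, t3, t4, t7, t8}; fixed.
Sat(E[¬safe U grant]) = {t0, t2, t3, t4, t7, t8}
Sat(AX E[¬safe U grant]) = {s : every successor in {t0, t2, t3, t4, t7, t8}} = {t0, t2, t3, t7, t8}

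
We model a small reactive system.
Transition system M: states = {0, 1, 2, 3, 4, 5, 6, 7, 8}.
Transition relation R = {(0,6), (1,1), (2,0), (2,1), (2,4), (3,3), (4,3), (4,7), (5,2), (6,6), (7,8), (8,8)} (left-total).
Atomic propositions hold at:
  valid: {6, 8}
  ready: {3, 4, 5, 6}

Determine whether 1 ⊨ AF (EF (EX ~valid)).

Yes

Sat(~valid) = {0, 1, 2, 3, 4, 5, 7}
Sat(EX ~valid) = {s : some successor in {0, 1, 2, 3, 4, 5, 7}} = {1, 2, 3, 4, 5}
EF (EX ~valid): least fixpoint, start Z0 = {1, 2, 3, 4, 5}, add states with some successor in Z. Already a fixed point.
Sat(EF (EX ~valid)) = {1, 2, 3, 4, 5}
AF (EF (EX ~valid)): least fixpoint, start Z0 = {1, 2, 3, 4, 5}, add states with every successor in Z. Already a fixed point.
Sat(AF (EF (EX ~valid))) = {1, 2, 3, 4, 5}
1 ∈ Sat(AF (EF (EX ~valid))) = {1, 2, 3, 4, 5}, so the formula holds at 1.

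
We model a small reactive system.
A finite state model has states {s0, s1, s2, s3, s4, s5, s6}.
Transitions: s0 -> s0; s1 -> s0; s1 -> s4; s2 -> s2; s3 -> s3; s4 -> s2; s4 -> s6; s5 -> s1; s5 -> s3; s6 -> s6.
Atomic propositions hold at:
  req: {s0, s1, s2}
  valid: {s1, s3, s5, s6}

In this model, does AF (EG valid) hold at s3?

EG valid: greatest fixpoint, start Z0 = {s1, s3, s5, s6}, keep only states in Sat with some successor in Z. Z1 = {s3, s5, s6}; fixed.
Sat(EG valid) = {s3, s5, s6}
AF (EG valid): least fixpoint, start Z0 = {s3, s5, s6}, add states with every successor in Z. Already a fixed point.
Sat(AF (EG valid)) = {s3, s5, s6}
s3 ∈ Sat(AF (EG valid)) = {s3, s5, s6}, so the formula holds at s3.

Yes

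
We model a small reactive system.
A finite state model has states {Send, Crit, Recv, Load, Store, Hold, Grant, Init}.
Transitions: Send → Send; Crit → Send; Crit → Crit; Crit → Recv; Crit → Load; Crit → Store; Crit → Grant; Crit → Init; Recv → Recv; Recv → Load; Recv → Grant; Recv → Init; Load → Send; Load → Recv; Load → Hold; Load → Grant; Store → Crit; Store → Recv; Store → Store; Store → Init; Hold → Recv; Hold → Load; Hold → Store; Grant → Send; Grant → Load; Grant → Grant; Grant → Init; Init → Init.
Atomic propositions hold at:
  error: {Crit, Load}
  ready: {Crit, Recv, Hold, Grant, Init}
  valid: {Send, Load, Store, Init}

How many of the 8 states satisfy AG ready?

1

AG ready: greatest fixpoint, start Z0 = {Crit, Recv, Hold, Grant, Init}, keep only states in Sat with every successor in Z. Z1 = {Init}; fixed.
Sat(AG ready) = {Init}
|Sat(AG ready)| = |{Init}| = 1.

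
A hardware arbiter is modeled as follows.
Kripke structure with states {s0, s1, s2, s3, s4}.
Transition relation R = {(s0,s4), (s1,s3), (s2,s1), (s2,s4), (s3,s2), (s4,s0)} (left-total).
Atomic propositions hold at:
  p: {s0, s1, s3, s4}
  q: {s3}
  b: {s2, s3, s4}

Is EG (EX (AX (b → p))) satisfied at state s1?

Sat(b → p) = {s0, s1, s3, s4}
Sat(AX (b → p)) = {s : every successor in {s0, s1, s3, s4}} = {s0, s1, s2, s4}
Sat(EX (AX (b → p))) = {s : some successor in {s0, s1, s2, s4}} = {s0, s2, s3, s4}
EG (EX (AX (b → p))): greatest fixpoint, start Z0 = {s0, s2, s3, s4}, keep only states in Sat with some successor in Z. Already a fixed point.
Sat(EG (EX (AX (b → p)))) = {s0, s2, s3, s4}
s1 ∉ Sat(EG (EX (AX (b → p)))) = {s0, s2, s3, s4}, so the formula does not hold at s1.

No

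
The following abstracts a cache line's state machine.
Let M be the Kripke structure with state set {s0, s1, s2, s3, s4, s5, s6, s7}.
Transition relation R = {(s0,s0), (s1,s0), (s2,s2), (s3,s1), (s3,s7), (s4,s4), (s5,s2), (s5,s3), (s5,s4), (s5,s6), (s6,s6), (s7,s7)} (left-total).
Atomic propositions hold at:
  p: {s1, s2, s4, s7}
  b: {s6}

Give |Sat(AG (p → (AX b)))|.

Sat(AX b) = {s : every successor in {s6}} = {s6}
Sat(p → (AX b)) = {s0, s3, s5, s6}
AG (p → (AX b)): greatest fixpoint, start Z0 = {s0, s3, s5, s6}, keep only states in Sat with every successor in Z. Z1 = {s0, s6}; fixed.
Sat(AG (p → (AX b))) = {s0, s6}
|Sat(AG (p → (AX b)))| = |{s0, s6}| = 2.

2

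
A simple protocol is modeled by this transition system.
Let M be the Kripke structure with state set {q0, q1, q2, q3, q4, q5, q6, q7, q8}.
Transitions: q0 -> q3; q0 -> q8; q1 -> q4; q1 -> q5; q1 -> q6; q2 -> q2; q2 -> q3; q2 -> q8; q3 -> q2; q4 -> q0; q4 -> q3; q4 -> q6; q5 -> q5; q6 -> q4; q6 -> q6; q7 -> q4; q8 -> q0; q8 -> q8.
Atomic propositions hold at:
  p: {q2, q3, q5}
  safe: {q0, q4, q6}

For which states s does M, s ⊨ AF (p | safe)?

Sat(p | safe) = {q0, q2, q3, q4, q5, q6}
AF (p | safe): least fixpoint, start Z0 = {q0, q2, q3, q4, q5, q6}, add states with every successor in Z. Z1 = {q0, q1, q2, q3, q4, q5, q6, q7}; fixed.
Sat(AF (p | safe)) = {q0, q1, q2, q3, q4, q5, q6, q7}

{q0, q1, q2, q3, q4, q5, q6, q7}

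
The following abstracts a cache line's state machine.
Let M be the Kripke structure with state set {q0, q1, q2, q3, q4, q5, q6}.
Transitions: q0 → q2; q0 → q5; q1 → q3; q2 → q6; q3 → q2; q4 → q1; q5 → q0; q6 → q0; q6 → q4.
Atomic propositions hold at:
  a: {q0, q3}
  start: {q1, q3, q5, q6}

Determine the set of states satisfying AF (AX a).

Sat(AX a) = {s : every successor in {q0, q3}} = {q1, q5}
AF (AX a): least fixpoint, start Z0 = {q1, q5}, add states with every successor in Z. Z1 = {q1, q4, q5}; fixed.
Sat(AF (AX a)) = {q1, q4, q5}

{q1, q4, q5}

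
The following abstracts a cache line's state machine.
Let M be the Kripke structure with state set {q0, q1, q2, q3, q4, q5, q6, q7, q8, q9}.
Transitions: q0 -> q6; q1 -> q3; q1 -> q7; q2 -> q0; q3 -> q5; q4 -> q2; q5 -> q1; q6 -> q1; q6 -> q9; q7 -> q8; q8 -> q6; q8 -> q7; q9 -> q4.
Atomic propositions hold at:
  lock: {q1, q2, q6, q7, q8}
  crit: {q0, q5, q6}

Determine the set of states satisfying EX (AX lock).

{q1, q2, q3, q7, q8, q9}

Sat(AX lock) = {s : every successor in {q1, q2, q6, q7, q8}} = {q0, q4, q5, q7, q8}
Sat(EX (AX lock)) = {s : some successor in {q0, q4, q5, q7, q8}} = {q1, q2, q3, q7, q8, q9}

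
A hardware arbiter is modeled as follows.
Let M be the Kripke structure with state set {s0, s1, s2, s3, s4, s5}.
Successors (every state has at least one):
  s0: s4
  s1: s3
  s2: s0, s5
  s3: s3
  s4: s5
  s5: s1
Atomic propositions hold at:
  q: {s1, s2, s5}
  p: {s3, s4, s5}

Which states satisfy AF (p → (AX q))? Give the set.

Sat(AX q) = {s : every successor in {s1, s2, s5}} = {s4, s5}
Sat(p → (AX q)) = {s0, s1, s2, s4, s5}
AF (p → (AX q)): least fixpoint, start Z0 = {s0, s1, s2, s4, s5}, add states with every successor in Z. Already a fixed point.
Sat(AF (p → (AX q))) = {s0, s1, s2, s4, s5}

{s0, s1, s2, s4, s5}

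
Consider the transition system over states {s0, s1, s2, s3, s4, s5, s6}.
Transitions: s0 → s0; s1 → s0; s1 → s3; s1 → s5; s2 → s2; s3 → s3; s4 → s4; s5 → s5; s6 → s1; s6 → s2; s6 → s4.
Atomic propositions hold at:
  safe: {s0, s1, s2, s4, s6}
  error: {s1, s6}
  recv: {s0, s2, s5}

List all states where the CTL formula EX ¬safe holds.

Sat(¬safe) = {s3, s5}
Sat(EX ¬safe) = {s : some successor in {s3, s5}} = {s1, s3, s5}

{s1, s3, s5}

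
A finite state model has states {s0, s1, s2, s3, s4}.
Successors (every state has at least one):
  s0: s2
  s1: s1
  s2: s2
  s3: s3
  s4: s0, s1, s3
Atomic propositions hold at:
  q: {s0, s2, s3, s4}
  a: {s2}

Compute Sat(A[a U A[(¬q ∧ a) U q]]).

{s0, s2, s3, s4}

Sat(¬q) = {s1}
Sat(¬q ∧ a) = ∅
A[(¬q ∧ a) U q]: least fixpoint, start Z0 = Sat(q) = {s0, s2, s3, s4}, add states in Sat(¬q ∧ a) with every successor in Z. Already a fixed point.
Sat(A[(¬q ∧ a) U q]) = {s0, s2, s3, s4}
A[a U A[(¬q ∧ a) U q]]: least fixpoint, start Z0 = Sat(A[(¬q ∧ a) U q]) = {s0, s2, s3, s4}, add states in Sat(a) with every successor in Z. Already a fixed point.
Sat(A[a U A[(¬q ∧ a) U q]]) = {s0, s2, s3, s4}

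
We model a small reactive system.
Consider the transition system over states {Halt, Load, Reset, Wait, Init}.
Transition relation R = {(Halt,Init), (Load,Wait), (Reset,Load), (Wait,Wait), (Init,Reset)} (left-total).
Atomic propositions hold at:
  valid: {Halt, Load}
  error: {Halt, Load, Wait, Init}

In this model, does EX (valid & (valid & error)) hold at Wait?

Sat(valid & error) = {Halt, Load}
Sat(valid & (valid & error)) = {Halt, Load}
Sat(EX (valid & (valid & error))) = {s : some successor in {Halt, Load}} = {Reset}
Wait ∉ Sat(EX (valid & (valid & error))) = {Reset}, so the formula does not hold at Wait.

No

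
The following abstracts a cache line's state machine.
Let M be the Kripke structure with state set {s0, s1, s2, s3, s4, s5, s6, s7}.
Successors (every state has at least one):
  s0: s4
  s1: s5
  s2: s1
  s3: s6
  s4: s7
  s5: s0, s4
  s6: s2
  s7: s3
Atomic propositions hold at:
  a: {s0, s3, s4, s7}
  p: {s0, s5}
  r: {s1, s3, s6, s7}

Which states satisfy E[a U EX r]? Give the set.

{s0, s2, s3, s4, s7}

Sat(EX r) = {s : some successor in {s1, s3, s6, s7}} = {s2, s3, s4, s7}
E[a U EX r]: least fixpoint, start Z0 = Sat(EX r) = {s2, s3, s4, s7}, add states in Sat(a) with some successor in Z. Z1 = {s0, s2, s3, s4, s7}; fixed.
Sat(E[a U EX r]) = {s0, s2, s3, s4, s7}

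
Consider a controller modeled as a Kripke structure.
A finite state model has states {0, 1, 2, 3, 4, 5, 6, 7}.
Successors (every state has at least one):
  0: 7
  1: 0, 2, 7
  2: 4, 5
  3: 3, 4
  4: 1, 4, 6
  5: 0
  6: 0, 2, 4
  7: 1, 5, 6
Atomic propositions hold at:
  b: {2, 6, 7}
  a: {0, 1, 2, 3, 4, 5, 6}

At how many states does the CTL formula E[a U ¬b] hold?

7

Sat(¬b) = {0, 1, 3, 4, 5}
E[a U ¬b]: least fixpoint, start Z0 = Sat(¬b) = {0, 1, 3, 4, 5}, add states in Sat(a) with some successor in Z. Z1 = {0, 1, 2, 3, 4, 5, 6}; fixed.
Sat(E[a U ¬b]) = {0, 1, 2, 3, 4, 5, 6}
|Sat(E[a U ¬b])| = |{0, 1, 2, 3, 4, 5, 6}| = 7.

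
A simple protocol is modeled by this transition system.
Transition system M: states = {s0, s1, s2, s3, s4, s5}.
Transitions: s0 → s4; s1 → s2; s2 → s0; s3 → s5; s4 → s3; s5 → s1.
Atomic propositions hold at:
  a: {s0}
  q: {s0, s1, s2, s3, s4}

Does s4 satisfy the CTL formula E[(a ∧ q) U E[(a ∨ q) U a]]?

Sat(a ∧ q) = {s0}
Sat(a ∨ q) = {s0, s1, s2, s3, s4}
E[(a ∨ q) U a]: least fixpoint, start Z0 = Sat(a) = {s0}, add states in Sat(a ∨ q) with some successor in Z. Z1 = {s0, s2}; Z2 = {s0, s1, s2}; fixed.
Sat(E[(a ∨ q) U a]) = {s0, s1, s2}
E[(a ∧ q) U E[(a ∨ q) U a]]: least fixpoint, start Z0 = Sat(E[(a ∨ q) U a]) = {s0, s1, s2}, add states in Sat(a ∧ q) with some successor in Z. Already a fixed point.
Sat(E[(a ∧ q) U E[(a ∨ q) U a]]) = {s0, s1, s2}
s4 ∉ Sat(E[(a ∧ q) U E[(a ∨ q) U a]]) = {s0, s1, s2}, so the formula does not hold at s4.

No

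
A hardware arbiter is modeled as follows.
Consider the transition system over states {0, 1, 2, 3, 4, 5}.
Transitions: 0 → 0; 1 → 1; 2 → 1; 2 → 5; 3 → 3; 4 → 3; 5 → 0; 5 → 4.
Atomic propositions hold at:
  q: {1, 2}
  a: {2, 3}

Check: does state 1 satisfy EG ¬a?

Yes

Sat(¬a) = {0, 1, 4, 5}
EG ¬a: greatest fixpoint, start Z0 = {0, 1, 4, 5}, keep only states in Sat with some successor in Z. Z1 = {0, 1, 5}; fixed.
Sat(EG ¬a) = {0, 1, 5}
1 ∈ Sat(EG ¬a) = {0, 1, 5}, so the formula holds at 1.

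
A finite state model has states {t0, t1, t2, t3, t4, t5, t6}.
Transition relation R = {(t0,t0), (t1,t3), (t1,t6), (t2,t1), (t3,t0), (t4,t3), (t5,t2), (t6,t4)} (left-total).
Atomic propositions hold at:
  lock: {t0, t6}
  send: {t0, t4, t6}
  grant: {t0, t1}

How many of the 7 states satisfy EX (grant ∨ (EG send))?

3

EG send: greatest fixpoint, start Z0 = {t0, t4, t6}, keep only states in Sat with some successor in Z. Z1 = {t0, t6}; Z2 = {t0}; fixed.
Sat(EG send) = {t0}
Sat(grant ∨ (EG send)) = {t0, t1}
Sat(EX (grant ∨ (EG send))) = {s : some successor in {t0, t1}} = {t0, t2, t3}
|Sat(EX (grant ∨ (EG send)))| = |{t0, t2, t3}| = 3.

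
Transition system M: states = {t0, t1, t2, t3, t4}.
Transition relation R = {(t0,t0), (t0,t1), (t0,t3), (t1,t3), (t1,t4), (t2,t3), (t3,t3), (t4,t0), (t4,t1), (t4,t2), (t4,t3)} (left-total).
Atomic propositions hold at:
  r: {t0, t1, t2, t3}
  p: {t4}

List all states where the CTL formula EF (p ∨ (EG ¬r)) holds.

{t0, t1, t4}

Sat(¬r) = {t4}
EG ¬r: greatest fixpoint, start Z0 = {t4}, keep only states in Sat with some successor in Z. Z1 = ∅; fixed.
Sat(EG ¬r) = ∅
Sat(p ∨ (EG ¬r)) = {t4}
EF (p ∨ (EG ¬r)): least fixpoint, start Z0 = {t4}, add states with some successor in Z. Z1 = {t1, t4}; Z2 = {t0, t1, t4}; fixed.
Sat(EF (p ∨ (EG ¬r))) = {t0, t1, t4}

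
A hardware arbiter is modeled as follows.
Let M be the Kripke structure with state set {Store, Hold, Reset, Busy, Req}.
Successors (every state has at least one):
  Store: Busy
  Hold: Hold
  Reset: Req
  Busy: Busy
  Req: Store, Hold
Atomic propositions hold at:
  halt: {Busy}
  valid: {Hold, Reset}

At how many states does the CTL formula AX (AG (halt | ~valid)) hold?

Sat(~valid) = {Store, Busy, Req}
Sat(halt | ~valid) = {Store, Busy, Req}
AG (halt | ~valid): greatest fixpoint, start Z0 = {Store, Busy, Req}, keep only states in Sat with every successor in Z. Z1 = {Store, Busy}; fixed.
Sat(AG (halt | ~valid)) = {Store, Busy}
Sat(AX (AG (halt | ~valid))) = {s : every successor in {Store, Busy}} = {Store, Busy}
|Sat(AX (AG (halt | ~valid)))| = |{Store, Busy}| = 2.

2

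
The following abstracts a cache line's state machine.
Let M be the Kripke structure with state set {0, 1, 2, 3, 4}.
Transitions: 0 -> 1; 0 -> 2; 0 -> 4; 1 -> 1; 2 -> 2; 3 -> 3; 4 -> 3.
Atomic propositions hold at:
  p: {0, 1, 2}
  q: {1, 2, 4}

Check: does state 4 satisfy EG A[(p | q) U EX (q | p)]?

No

Sat(p | q) = {0, 1, 2, 4}
Sat(q | p) = {0, 1, 2, 4}
Sat(EX (q | p)) = {s : some successor in {0, 1, 2, 4}} = {0, 1, 2}
A[(p | q) U EX (q | p)]: least fixpoint, start Z0 = Sat(EX (q | p)) = {0, 1, 2}, add states in Sat(p | q) with every successor in Z. Already a fixed point.
Sat(A[(p | q) U EX (q | p)]) = {0, 1, 2}
EG A[(p | q) U EX (q | p)]: greatest fixpoint, start Z0 = {0, 1, 2}, keep only states in Sat with some successor in Z. Already a fixed point.
Sat(EG A[(p | q) U EX (q | p)]) = {0, 1, 2}
4 ∉ Sat(EG A[(p | q) U EX (q | p)]) = {0, 1, 2}, so the formula does not hold at 4.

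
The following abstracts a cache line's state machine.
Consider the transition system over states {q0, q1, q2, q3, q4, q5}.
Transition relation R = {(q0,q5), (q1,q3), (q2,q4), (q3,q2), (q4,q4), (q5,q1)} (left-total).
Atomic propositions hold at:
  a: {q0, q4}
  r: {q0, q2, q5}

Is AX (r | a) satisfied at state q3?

Sat(r | a) = {q0, q2, q4, q5}
Sat(AX (r | a)) = {s : every successor in {q0, q2, q4, q5}} = {q0, q2, q3, q4}
q3 ∈ Sat(AX (r | a)) = {q0, q2, q3, q4}, so the formula holds at q3.

Yes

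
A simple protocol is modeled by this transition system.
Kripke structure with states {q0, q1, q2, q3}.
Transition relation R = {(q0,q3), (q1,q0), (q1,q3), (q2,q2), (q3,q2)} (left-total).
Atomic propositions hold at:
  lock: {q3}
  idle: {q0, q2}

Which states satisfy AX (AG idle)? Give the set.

AG idle: greatest fixpoint, start Z0 = {q0, q2}, keep only states in Sat with every successor in Z. Z1 = {q2}; fixed.
Sat(AG idle) = {q2}
Sat(AX (AG idle)) = {s : every successor in {q2}} = {q2, q3}

{q2, q3}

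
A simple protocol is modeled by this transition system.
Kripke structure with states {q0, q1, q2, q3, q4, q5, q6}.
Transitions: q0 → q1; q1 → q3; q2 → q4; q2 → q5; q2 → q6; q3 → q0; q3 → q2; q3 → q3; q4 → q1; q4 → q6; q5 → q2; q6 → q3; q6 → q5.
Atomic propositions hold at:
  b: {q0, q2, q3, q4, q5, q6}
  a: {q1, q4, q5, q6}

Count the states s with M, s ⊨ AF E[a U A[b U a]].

A[b U a]: least fixpoint, start Z0 = Sat(a) = {q1, q4, q5, q6}, add states in Sat(b) with every successor in Z. Z1 = {q0, q1, q2, q4, q5, q6}; fixed.
Sat(A[b U a]) = {q0, q1, q2, q4, q5, q6}
E[a U A[b U a]]: least fixpoint, start Z0 = Sat(A[b U a]) = {q0, q1, q2, q4, q5, q6}, add states in Sat(a) with some successor in Z. Already a fixed point.
Sat(E[a U A[b U a]]) = {q0, q1, q2, q4, q5, q6}
AF E[a U A[b U a]]: least fixpoint, start Z0 = {q0, q1, q2, q4, q5, q6}, add states with every successor in Z. Already a fixed point.
Sat(AF E[a U A[b U a]]) = {q0, q1, q2, q4, q5, q6}
|Sat(AF E[a U A[b U a]])| = |{q0, q1, q2, q4, q5, q6}| = 6.

6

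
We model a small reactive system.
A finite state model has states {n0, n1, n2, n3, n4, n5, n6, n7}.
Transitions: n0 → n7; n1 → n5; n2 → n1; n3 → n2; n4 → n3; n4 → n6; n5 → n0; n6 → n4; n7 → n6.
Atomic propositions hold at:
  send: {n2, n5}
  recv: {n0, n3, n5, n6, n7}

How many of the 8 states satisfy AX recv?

5

Sat(AX recv) = {s : every successor in {n0, n3, n5, n6, n7}} = {n0, n1, n4, n5, n7}
|Sat(AX recv)| = |{n0, n1, n4, n5, n7}| = 5.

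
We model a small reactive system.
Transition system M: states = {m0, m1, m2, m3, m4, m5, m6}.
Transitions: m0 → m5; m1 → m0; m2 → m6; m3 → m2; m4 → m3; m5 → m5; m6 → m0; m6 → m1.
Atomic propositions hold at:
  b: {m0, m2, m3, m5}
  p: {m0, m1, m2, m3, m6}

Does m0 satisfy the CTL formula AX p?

No

Sat(AX p) = {s : every successor in {m0, m1, m2, m3, m6}} = {m1, m2, m3, m4, m6}
m0 ∉ Sat(AX p) = {m1, m2, m3, m4, m6}, so the formula does not hold at m0.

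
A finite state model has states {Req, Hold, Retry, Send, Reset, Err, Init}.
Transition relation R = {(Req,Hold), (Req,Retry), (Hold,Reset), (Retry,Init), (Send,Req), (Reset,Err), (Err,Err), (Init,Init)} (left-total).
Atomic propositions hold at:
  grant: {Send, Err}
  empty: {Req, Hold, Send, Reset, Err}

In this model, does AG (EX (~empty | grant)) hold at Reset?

Sat(~empty) = {Retry, Init}
Sat(~empty | grant) = {Retry, Send, Err, Init}
Sat(EX (~empty | grant)) = {s : some successor in {Retry, Send, Err, Init}} = {Req, Retry, Reset, Err, Init}
AG (EX (~empty | grant)): greatest fixpoint, start Z0 = {Req, Retry, Reset, Err, Init}, keep only states in Sat with every successor in Z. Z1 = {Retry, Reset, Err, Init}; fixed.
Sat(AG (EX (~empty | grant))) = {Retry, Reset, Err, Init}
Reset ∈ Sat(AG (EX (~empty | grant))) = {Retry, Reset, Err, Init}, so the formula holds at Reset.

Yes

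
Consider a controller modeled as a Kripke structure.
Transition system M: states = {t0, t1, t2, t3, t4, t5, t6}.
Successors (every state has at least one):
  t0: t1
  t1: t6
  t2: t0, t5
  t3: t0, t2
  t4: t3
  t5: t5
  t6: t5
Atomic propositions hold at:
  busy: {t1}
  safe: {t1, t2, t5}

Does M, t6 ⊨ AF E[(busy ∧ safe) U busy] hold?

Sat(busy ∧ safe) = {t1}
E[(busy ∧ safe) U busy]: least fixpoint, start Z0 = Sat(busy) = {t1}, add states in Sat(busy ∧ safe) with some successor in Z. Already a fixed point.
Sat(E[(busy ∧ safe) U busy]) = {t1}
AF E[(busy ∧ safe) U busy]: least fixpoint, start Z0 = {t1}, add states with every successor in Z. Z1 = {t0, t1}; fixed.
Sat(AF E[(busy ∧ safe) U busy]) = {t0, t1}
t6 ∉ Sat(AF E[(busy ∧ safe) U busy]) = {t0, t1}, so the formula does not hold at t6.

No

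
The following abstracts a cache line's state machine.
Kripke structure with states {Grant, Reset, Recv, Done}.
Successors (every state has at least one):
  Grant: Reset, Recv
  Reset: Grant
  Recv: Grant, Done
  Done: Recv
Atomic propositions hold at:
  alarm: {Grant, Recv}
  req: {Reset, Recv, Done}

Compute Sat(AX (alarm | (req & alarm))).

{Reset, Done}

Sat(req & alarm) = {Recv}
Sat(alarm | (req & alarm)) = {Grant, Recv}
Sat(AX (alarm | (req & alarm))) = {s : every successor in {Grant, Recv}} = {Reset, Done}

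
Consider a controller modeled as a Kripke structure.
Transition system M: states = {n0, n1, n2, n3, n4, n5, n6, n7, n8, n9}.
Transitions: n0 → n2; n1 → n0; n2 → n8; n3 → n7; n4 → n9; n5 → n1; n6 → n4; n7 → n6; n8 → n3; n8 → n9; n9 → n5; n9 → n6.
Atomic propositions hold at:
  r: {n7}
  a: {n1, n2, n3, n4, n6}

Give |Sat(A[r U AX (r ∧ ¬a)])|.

Sat(¬a) = {n0, n5, n7, n8, n9}
Sat(r ∧ ¬a) = {n7}
Sat(AX (r ∧ ¬a)) = {s : every successor in {n7}} = {n3}
A[r U AX (r ∧ ¬a)]: least fixpoint, start Z0 = Sat(AX (r ∧ ¬a)) = {n3}, add states in Sat(r) with every successor in Z. Already a fixed point.
Sat(A[r U AX (r ∧ ¬a)]) = {n3}
|Sat(A[r U AX (r ∧ ¬a)])| = |{n3}| = 1.

1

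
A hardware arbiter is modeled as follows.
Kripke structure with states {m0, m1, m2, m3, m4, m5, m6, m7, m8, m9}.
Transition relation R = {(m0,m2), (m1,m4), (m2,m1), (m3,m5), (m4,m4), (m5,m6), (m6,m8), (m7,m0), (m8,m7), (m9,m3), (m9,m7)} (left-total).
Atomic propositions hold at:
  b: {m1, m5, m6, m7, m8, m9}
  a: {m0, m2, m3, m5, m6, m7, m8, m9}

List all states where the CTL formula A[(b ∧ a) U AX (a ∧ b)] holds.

Sat(b ∧ a) = {m5, m6, m7, m8, m9}
Sat(a ∧ b) = {m5, m6, m7, m8, m9}
Sat(AX (a ∧ b)) = {s : every successor in {m5, m6, m7, m8, m9}} = {m3, m5, m6, m8}
A[(b ∧ a) U AX (a ∧ b)]: least fixpoint, start Z0 = Sat(AX (a ∧ b)) = {m3, m5, m6, m8}, add states in Sat(b ∧ a) with every successor in Z. Already a fixed point.
Sat(A[(b ∧ a) U AX (a ∧ b)]) = {m3, m5, m6, m8}

{m3, m5, m6, m8}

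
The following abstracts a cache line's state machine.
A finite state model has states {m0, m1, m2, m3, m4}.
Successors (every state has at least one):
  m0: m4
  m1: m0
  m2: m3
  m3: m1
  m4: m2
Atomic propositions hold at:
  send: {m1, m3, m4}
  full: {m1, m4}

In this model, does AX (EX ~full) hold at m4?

Yes

Sat(~full) = {m0, m2, m3}
Sat(EX ~full) = {s : some successor in {m0, m2, m3}} = {m1, m2, m4}
Sat(AX (EX ~full)) = {s : every successor in {m1, m2, m4}} = {m0, m3, m4}
m4 ∈ Sat(AX (EX ~full)) = {m0, m3, m4}, so the formula holds at m4.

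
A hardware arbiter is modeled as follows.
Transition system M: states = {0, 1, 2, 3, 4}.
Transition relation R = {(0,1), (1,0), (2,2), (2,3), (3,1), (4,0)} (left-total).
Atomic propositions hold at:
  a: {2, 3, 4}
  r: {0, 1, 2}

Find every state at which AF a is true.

AF a: least fixpoint, start Z0 = {2, 3, 4}, add states with every successor in Z. Already a fixed point.
Sat(AF a) = {2, 3, 4}

{2, 3, 4}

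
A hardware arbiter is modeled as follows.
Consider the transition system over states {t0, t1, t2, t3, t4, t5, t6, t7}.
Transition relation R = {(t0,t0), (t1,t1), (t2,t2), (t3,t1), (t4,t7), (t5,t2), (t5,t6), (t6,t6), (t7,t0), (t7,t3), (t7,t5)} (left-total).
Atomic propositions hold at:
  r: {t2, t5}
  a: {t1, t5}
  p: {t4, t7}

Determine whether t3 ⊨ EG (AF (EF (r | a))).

Sat(r | a) = {t1, t2, t5}
EF (r | a): least fixpoint, start Z0 = {t1, t2, t5}, add states with some successor in Z. Z1 = {t1, t2, t3, t5, t7}; Z2 = {t1, t2, t3, t4, t5, t7}; fixed.
Sat(EF (r | a)) = {t1, t2, t3, t4, t5, t7}
AF (EF (r | a)): least fixpoint, start Z0 = {t1, t2, t3, t4, t5, t7}, add states with every successor in Z. Already a fixed point.
Sat(AF (EF (r | a))) = {t1, t2, t3, t4, t5, t7}
EG (AF (EF (r | a))): greatest fixpoint, start Z0 = {t1, t2, t3, t4, t5, t7}, keep only states in Sat with some successor in Z. Already a fixed point.
Sat(EG (AF (EF (r | a)))) = {t1, t2, t3, t4, t5, t7}
t3 ∈ Sat(EG (AF (EF (r | a)))) = {t1, t2, t3, t4, t5, t7}, so the formula holds at t3.

Yes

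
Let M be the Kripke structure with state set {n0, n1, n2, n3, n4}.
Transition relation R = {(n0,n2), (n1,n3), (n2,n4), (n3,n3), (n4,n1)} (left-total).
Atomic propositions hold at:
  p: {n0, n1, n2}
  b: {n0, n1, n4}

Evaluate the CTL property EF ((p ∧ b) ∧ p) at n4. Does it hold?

Sat(p ∧ b) = {n0, n1}
Sat((p ∧ b) ∧ p) = {n0, n1}
EF ((p ∧ b) ∧ p): least fixpoint, start Z0 = {n0, n1}, add states with some successor in Z. Z1 = {n0, n1, n4}; Z2 = {n0, n1, n2, n4}; fixed.
Sat(EF ((p ∧ b) ∧ p)) = {n0, n1, n2, n4}
n4 ∈ Sat(EF ((p ∧ b) ∧ p)) = {n0, n1, n2, n4}, so the formula holds at n4.

Yes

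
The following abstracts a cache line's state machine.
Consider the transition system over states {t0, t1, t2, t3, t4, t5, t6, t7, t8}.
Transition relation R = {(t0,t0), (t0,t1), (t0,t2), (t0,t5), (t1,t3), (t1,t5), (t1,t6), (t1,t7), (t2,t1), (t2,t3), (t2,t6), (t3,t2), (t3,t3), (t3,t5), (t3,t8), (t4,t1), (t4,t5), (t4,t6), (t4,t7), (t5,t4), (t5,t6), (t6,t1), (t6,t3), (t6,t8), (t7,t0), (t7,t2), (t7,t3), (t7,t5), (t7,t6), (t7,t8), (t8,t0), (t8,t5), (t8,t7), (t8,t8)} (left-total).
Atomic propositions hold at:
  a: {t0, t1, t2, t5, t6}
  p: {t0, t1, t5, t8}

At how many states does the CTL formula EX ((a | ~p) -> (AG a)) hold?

4

Sat(~p) = {t2, t3, t4, t6, t7}
Sat(a | ~p) = {t0, t1, t2, t3, t4, t5, t6, t7}
AG a: greatest fixpoint, start Z0 = {t0, t1, t2, t5, t6}, keep only states in Sat with every successor in Z. Z1 = {t0}; Z2 = ∅; fixed.
Sat(AG a) = ∅
Sat((a | ~p) -> (AG a)) = {t8}
Sat(EX ((a | ~p) -> (AG a))) = {s : some successor in {t8}} = {t3, t6, t7, t8}
|Sat(EX ((a | ~p) -> (AG a)))| = |{t3, t6, t7, t8}| = 4.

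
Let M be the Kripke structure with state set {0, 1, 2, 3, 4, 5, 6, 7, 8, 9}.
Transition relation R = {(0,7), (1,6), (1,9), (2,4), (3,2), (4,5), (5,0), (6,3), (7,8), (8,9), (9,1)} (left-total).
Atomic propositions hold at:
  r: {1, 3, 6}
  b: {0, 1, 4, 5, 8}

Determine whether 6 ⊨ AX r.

Sat(AX r) = {s : every successor in {1, 3, 6}} = {6, 9}
6 ∈ Sat(AX r) = {6, 9}, so the formula holds at 6.

Yes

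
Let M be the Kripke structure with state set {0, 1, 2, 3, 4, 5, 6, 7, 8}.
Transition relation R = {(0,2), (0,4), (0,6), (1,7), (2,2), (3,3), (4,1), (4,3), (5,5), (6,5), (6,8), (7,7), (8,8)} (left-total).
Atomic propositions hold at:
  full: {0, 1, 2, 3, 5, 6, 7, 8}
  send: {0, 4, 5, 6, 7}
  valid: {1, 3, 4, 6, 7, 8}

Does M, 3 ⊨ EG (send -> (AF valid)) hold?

Yes

AF valid: least fixpoint, start Z0 = {1, 3, 4, 6, 7, 8}, add states with every successor in Z. Already a fixed point.
Sat(AF valid) = {1, 3, 4, 6, 7, 8}
Sat(send -> (AF valid)) = {1, 2, 3, 4, 6, 7, 8}
EG (send -> (AF valid)): greatest fixpoint, start Z0 = {1, 2, 3, 4, 6, 7, 8}, keep only states in Sat with some successor in Z. Already a fixed point.
Sat(EG (send -> (AF valid))) = {1, 2, 3, 4, 6, 7, 8}
3 ∈ Sat(EG (send -> (AF valid))) = {1, 2, 3, 4, 6, 7, 8}, so the formula holds at 3.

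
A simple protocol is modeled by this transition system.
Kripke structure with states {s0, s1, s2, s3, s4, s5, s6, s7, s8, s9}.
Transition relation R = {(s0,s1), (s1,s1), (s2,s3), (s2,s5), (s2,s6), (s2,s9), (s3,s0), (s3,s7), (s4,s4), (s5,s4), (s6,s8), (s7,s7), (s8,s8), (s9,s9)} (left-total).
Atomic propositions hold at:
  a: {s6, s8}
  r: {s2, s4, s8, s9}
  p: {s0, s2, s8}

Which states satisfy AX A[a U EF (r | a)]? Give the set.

Sat(r | a) = {s2, s4, s6, s8, s9}
EF (r | a): least fixpoint, start Z0 = {s2, s4, s6, s8, s9}, add states with some successor in Z. Z1 = {s2, s4, s5, s6, s8, s9}; fixed.
Sat(EF (r | a)) = {s2, s4, s5, s6, s8, s9}
A[a U EF (r | a)]: least fixpoint, start Z0 = Sat(EF (r | a)) = {s2, s4, s5, s6, s8, s9}, add states in Sat(a) with every successor in Z. Already a fixed point.
Sat(A[a U EF (r | a)]) = {s2, s4, s5, s6, s8, s9}
Sat(AX A[a U EF (r | a)]) = {s : every successor in {s2, s4, s5, s6, s8, s9}} = {s4, s5, s6, s8, s9}

{s4, s5, s6, s8, s9}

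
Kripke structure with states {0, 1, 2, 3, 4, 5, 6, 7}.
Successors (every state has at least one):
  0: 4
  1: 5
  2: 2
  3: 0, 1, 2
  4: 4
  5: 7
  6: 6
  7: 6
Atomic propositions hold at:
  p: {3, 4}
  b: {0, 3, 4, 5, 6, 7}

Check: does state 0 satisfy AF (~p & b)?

Sat(~p) = {0, 1, 2, 5, 6, 7}
Sat(~p & b) = {0, 5, 6, 7}
AF (~p & b): least fixpoint, start Z0 = {0, 5, 6, 7}, add states with every successor in Z. Z1 = {0, 1, 5, 6, 7}; fixed.
Sat(AF (~p & b)) = {0, 1, 5, 6, 7}
0 ∈ Sat(AF (~p & b)) = {0, 1, 5, 6, 7}, so the formula holds at 0.

Yes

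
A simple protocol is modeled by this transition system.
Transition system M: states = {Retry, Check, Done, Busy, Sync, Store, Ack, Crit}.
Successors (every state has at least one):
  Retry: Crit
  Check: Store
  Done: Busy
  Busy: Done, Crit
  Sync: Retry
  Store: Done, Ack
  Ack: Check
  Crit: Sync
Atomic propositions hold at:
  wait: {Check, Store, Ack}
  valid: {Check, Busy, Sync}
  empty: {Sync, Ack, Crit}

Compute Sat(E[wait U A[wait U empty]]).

A[wait U empty]: least fixpoint, start Z0 = Sat(empty) = {Sync, Ack, Crit}, add states in Sat(wait) with every successor in Z. Already a fixed point.
Sat(A[wait U empty]) = {Sync, Ack, Crit}
E[wait U A[wait U empty]]: least fixpoint, start Z0 = Sat(A[wait U empty]) = {Sync, Ack, Crit}, add states in Sat(wait) with some successor in Z. Z1 = {Sync, Store, Ack, Crit}; Z2 = {Check, Sync, Store, Ack, Crit}; fixed.
Sat(E[wait U A[wait U empty]]) = {Check, Sync, Store, Ack, Crit}

{Check, Sync, Store, Ack, Crit}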